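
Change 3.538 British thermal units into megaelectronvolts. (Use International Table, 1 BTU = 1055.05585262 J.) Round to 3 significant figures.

2.33e+16 megaelectronvolts

1 British thermal unit = 6.58514e+15 megaelectronvolts.
So 3.538 × 6.58514e+15 ≈ 2.33e+16 MeV.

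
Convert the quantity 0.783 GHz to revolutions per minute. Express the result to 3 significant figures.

1 GHz = 6.00000e+10 rpm.
0.783 × 6.00000e+10 ≈ 4.70e+10 rpm.

4.70e+10 revolutions per minute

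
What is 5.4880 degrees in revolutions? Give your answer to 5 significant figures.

0.015244 revolutions

1 ° = 0.00277778 rev.
Thus 5.4880 × 0.00277778 ≈ 0.015244 rev.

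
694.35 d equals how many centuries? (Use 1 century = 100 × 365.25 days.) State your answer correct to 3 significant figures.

0.0190 century

1 day = 2.73785e-5 century.
Then 694.35 × 2.73785e-5 ≈ 0.0190 century.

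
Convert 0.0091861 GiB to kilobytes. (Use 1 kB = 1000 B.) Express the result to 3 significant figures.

1 GiB = 1.07374 × 10^6 kilobytes.
So 0.0091861 × 1.07374 × 10^6 ≈ 9860 kB.

9860 kilobytes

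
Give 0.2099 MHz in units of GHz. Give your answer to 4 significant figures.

0.0002099 gigahertz

1 megahertz = 0.00100000 gigahertz.
So 0.2099 × 0.00100000 ≈ 0.0002099 GHz.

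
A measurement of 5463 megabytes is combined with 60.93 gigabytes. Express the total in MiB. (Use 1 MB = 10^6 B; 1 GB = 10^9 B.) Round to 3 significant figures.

63300 mebibytes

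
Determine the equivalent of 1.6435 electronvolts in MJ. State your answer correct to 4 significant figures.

1 electronvolt = 1.60218 × 10^-25 megajoules.
1.6435 × 1.60218 × 10^-25 ≈ 2.633 × 10^-25 MJ.

2.633 × 10^-25 megajoules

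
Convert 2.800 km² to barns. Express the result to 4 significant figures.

2.800e+34 barn

1 square kilometer = 1.00000e+34 barn.
Then 2.800 × 1.00000e+34 ≈ 2.800e+34 barn.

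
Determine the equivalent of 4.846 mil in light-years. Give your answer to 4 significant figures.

1.301e-20 ly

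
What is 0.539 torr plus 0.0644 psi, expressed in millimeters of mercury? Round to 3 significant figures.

3.87 mmHg

0.539 torr = 0.539000 mmHg and 0.0644 psi = 3.33044 mmHg.
0.539000 + 3.33044 ≈ 3.87 mmHg.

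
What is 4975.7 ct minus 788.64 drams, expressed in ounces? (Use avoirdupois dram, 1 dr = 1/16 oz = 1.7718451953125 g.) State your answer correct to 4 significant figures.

4975.7 ct = 35.1025 oz and 788.64 dr = 49.2900 oz.
35.1025 − 49.2900 ≈ -14.19 oz.

-14.19 ounces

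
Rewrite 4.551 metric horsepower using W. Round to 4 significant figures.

3347 watts

1 metric horsepower = 735.499 watts.
So 4.551 × 735.499 ≈ 3347 W.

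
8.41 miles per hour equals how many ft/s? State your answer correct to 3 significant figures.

12.3 ft/s

1 mile per hour = 1.46667 ft/s.
Then 8.41 × 1.46667 ≈ 12.3 ft/s.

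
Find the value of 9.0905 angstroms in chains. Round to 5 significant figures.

1 Å = 4.97097e-12 chains.
9.0905 × 4.97097e-12 ≈ 4.5189e-11 chain.

4.5189e-11 chain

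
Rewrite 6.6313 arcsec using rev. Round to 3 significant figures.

5.12e-6 rev

1 arcsec = 7.71605e-7 rev.
6.6313 × 7.71605e-7 ≈ 5.12e-6 rev.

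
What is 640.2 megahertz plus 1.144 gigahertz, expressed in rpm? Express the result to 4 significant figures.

1.071 × 10^11 rpm

640.2 MHz = 3.84120 × 10^10 rpm and 1.144 GHz = 6.86400 × 10^10 rpm.
3.84120 × 10^10 + 6.86400 × 10^10 ≈ 1.071 × 10^11 rpm.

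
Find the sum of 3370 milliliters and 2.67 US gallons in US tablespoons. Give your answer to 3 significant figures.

3370 mL = 227.907 US tbsp and 2.67 US gal = 683.520 US tbsp.
227.907 + 683.520 ≈ 911 US tbsp.

911 US tbsp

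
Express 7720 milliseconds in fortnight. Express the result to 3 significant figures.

1 millisecond = 8.26720 × 10^-10 fortnight.
Thus 7720 × 8.26720 × 10^-10 ≈ 6.38 × 10^-6 fortnight.

6.38 × 10^-6 fortnight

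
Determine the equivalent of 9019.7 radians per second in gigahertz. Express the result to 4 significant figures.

1 radian per second = 1.59155e-10 gigahertz.
9019.7 × 1.59155e-10 ≈ 1.436e-6 GHz.

1.436e-6 gigahertz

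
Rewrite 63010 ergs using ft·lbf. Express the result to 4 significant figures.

1 erg = 7.37562e-8 foot-pounds.
So 63010 × 7.37562e-8 ≈ 0.004647 ft·lbf.

0.004647 foot-pounds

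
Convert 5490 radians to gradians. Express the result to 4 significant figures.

1 radian = 63.6620 grad.
Then 5490 × 63.6620 ≈ 349500 grad.

349500 gradians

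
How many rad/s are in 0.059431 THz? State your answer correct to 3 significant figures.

3.73 × 10^11 rad/s

1 terahertz = 6.28319 × 10^12 radians per second.
Thus 0.059431 × 6.28319 × 10^12 ≈ 3.73 × 10^11 rad/s.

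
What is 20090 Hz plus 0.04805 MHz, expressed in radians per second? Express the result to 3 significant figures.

20090 Hz = 126229 rad/s and 0.04805 MHz = 301907 rad/s.
126229 + 301907 ≈ 428000 rad/s.

428000 rad/s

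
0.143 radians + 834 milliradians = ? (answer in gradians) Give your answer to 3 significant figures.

0.143 rad = 9.10366 grad and 834 mrad = 53.0941 grad.
9.10366 + 53.0941 ≈ 62.2 grad.

62.2 grad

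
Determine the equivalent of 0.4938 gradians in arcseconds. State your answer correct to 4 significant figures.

1600 arcsec

1 grad = 3240.00 arcsec.
So 0.4938 × 3240.00 ≈ 1600 arcsec.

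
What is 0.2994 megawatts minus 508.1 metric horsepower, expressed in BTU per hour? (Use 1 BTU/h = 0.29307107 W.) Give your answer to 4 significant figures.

-253500 BTU per hour

0.2994 MW = 1.02160e+6 BTU/h and 508.1 PS = 1.27514e+6 BTU/h.
1.02160e+6 − 1.27514e+6 ≈ -253500 BTU/h.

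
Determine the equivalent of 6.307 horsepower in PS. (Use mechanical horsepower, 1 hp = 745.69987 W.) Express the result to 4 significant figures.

6.394 metric horsepower

1 hp = 1.01387 metric horsepower.
6.307 × 1.01387 ≈ 6.394 PS.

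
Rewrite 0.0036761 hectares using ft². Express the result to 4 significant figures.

1 ha = 107639 ft².
0.0036761 × 107639 ≈ 395.7 ft².

395.7 square feet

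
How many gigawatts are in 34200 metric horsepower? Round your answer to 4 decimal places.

0.0252 GW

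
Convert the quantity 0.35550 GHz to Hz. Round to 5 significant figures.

3.5550 × 10^8 Hz

1 gigahertz = 1.00000 × 10^9 Hz.
Thus 0.35550 × 1.00000 × 10^9 ≈ 3.5550 × 10^8 Hz.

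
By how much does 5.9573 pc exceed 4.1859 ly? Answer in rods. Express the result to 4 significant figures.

5.9573 pc = 3.65512 × 10^16 rod and 4.1859 ly = 7.87435 × 10^15 rod.
3.65512 × 10^16 − 7.87435 × 10^15 ≈ 2.868 × 10^16 rod.

2.868 × 10^16 rods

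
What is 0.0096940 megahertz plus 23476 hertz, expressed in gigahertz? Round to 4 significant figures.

3.317e-5 GHz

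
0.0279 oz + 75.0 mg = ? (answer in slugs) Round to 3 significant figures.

5.93 × 10^-5 slug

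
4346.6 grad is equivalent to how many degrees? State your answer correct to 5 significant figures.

3911.9 °

1 grad = 0.900000 degrees.
4346.6 × 0.900000 ≈ 3911.9 °.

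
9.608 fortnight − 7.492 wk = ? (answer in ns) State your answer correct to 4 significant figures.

7.091e+15 ns

9.608 fortnight = 1.16218e+16 ns and 7.492 wk = 4.53116e+15 ns.
1.16218e+16 − 4.53116e+15 ≈ 7.091e+15 ns.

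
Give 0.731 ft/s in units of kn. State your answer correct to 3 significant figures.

1 ft/s = 0.592484 kn.
Thus 0.731 × 0.592484 ≈ 0.433 kn.

0.433 knots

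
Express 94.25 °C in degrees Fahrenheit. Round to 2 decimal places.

°F = °C × 9/5 + 32.
Applying the formula gives 201.65 °F.

201.65 °F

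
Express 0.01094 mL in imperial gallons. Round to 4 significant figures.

2.406e-6 imp gal

1 milliliter = 0.000219969 imp gal.
Thus 0.01094 × 0.000219969 ≈ 2.406e-6 imp gal.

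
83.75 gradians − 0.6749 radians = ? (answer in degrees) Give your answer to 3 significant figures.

83.75 grad = 75.3750 ° and 0.6749 rad = 38.6689 °.
75.3750 − 38.6689 ≈ 36.7 °.

36.7 degrees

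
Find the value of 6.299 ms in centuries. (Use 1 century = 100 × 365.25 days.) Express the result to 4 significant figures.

1.996e-12 century

1 ms = 3.16881e-13 century.
Then 6.299 × 3.16881e-13 ≈ 1.996e-12 century.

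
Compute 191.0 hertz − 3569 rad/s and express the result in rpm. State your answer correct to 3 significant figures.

-22600 rpm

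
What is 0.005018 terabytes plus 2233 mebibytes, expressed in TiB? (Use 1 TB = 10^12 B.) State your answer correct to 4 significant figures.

0.005018 TB = 0.00456384 TiB and 2233 MiB = 0.00212955 TiB.
0.00456384 + 0.00212955 ≈ 0.006693 TiB.

0.006693 TiB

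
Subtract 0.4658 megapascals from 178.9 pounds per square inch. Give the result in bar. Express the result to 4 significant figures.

178.9 psi = 12.3347 bar and 0.4658 MPa = 4.65800 bar.
12.3347 − 4.65800 ≈ 7.677 bar.

7.677 bar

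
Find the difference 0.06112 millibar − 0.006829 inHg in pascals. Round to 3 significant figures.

0.06112 mbar = 6.11200 Pa and 0.006829 inHg = 23.1256 Pa.
6.11200 − 23.1256 ≈ -17.0 Pa.

-17.0 Pa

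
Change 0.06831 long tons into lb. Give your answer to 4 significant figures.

153.0 lb

1 long ton = 2240.00 lb.
0.06831 × 2240.00 ≈ 153.0 lb.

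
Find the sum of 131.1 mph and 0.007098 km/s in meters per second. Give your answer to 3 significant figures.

65.7 m/s

131.1 mph = 58.6069 m/s and 0.007098 km/s = 7.09800 m/s.
58.6069 + 7.09800 ≈ 65.7 m/s.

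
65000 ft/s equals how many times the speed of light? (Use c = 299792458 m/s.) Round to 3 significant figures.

1 ft/s = 1.01670e-9 c.
Thus 65000 × 1.01670e-9 ≈ 6.61e-5 c.

6.61e-5 times the speed of light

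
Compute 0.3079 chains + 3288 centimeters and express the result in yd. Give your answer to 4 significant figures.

0.3079 chain = 6.77380 yd and 3288 cm = 35.9580 yd.
6.77380 + 35.9580 ≈ 42.73 yd.

42.73 yards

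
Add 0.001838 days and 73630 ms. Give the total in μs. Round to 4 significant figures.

2.324 × 10^8 microseconds

0.001838 d = 1.58803 × 10^8 μs and 73630 ms = 7.36300 × 10^7 μs.
1.58803 × 10^8 + 7.36300 × 10^7 ≈ 2.324 × 10^8 μs.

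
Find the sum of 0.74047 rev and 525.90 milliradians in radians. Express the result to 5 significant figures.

0.74047 rev = 4.65251 rad and 525.90 mrad = 0.525900 rad.
4.65251 + 0.525900 ≈ 5.1784 rad.

5.1784 rad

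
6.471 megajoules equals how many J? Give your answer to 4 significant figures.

6.471 × 10^6 joules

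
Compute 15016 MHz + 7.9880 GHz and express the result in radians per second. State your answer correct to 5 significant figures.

1.4454 × 10^11 radians per second

15016 MHz = 9.43483 × 10^10 rad/s and 7.9880 GHz = 5.01901 × 10^10 rad/s.
9.43483 × 10^10 + 5.01901 × 10^10 ≈ 1.4454 × 10^11 rad/s.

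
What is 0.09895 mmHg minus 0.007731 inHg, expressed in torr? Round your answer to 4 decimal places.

0.09895 mmHg = 0.0989500 torr and 0.007731 inHg = 0.196367 torr.
0.0989500 − 0.196367 ≈ -0.0974 torr.

-0.0974 torr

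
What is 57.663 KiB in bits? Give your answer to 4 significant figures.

1 kibibyte = 8192.00 bit.
Thus 57.663 × 8192.00 ≈ 472400 bit.

472400 bit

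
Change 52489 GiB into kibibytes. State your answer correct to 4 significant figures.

1 gibibyte = 1.04858e+6 KiB.
Then 52489 × 1.04858e+6 ≈ 5.504e+10 KiB.

5.504e+10 KiB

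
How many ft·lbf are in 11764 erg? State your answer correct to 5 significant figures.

1 erg = 7.37562e-8 ft·lbf.
Then 11764 × 7.37562e-8 ≈ 0.00086767 ft·lbf.

0.00086767 foot-pounds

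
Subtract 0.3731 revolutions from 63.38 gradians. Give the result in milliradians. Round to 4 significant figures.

63.38 grad = 995.571 mrad and 0.3731 rev = 2344.26 mrad.
995.571 − 2344.26 ≈ -1349 mrad.

-1349 mrad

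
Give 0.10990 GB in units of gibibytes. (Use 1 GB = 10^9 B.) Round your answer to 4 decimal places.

1 GB = 0.931323 GiB.
0.10990 × 0.931323 ≈ 0.1024 GiB.

0.1024 GiB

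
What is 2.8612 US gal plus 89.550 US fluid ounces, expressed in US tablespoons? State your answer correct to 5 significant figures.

911.57 US tbsp

2.8612 US gal = 732.467 US tbsp and 89.550 US fl oz = 179.100 US tbsp.
732.467 + 179.100 ≈ 911.57 US tbsp.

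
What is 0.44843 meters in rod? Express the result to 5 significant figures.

0.089165 rod

1 m = 0.198839 rod.
So 0.44843 × 0.198839 ≈ 0.089165 rod.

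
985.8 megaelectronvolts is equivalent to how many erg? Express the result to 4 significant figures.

0.001579 ergs

1 megaelectronvolt = 1.60218 × 10^-6 ergs.
So 985.8 × 1.60218 × 10^-6 ≈ 0.001579 erg.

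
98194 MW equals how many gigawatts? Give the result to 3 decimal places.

1 megawatt = 0.00100000 GW.
Then 98194 × 0.00100000 ≈ 98.194 GW.

98.194 GW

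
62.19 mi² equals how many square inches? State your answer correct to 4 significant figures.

2.497e+11 in²

1 mi² = 4.01449e+9 in².
Thus 62.19 × 4.01449e+9 ≈ 2.497e+11 in².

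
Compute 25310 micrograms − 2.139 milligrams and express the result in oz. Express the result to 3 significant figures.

0.000817 ounces

25310 μg = 0.000892784 oz and 2.139 mg = 7.54510 × 10^-5 oz.
0.000892784 − 7.54510 × 10^-5 ≈ 0.000817 oz.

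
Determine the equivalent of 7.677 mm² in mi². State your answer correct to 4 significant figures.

2.964 × 10^-12 square miles

1 square millimeter = 3.86102 × 10^-13 mi².
So 7.677 × 3.86102 × 10^-13 ≈ 2.964 × 10^-12 mi².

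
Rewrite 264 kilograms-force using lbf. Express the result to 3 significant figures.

1 kilogram-force = 2.20462 pounds-force.
Thus 264 × 2.20462 ≈ 582 lbf.

582 lbf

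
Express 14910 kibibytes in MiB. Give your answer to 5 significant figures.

14.561 MiB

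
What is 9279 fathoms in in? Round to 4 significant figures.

668100 in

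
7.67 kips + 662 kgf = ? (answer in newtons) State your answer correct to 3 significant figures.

7.67 kip = 34117.9 N and 662 kgf = 6492.00 N.
34117.9 + 6492.00 ≈ 40600 N.

40600 N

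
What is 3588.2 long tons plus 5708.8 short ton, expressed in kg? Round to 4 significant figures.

8.825e+6 kg

3588.2 long ton = 3.64578e+6 kg and 5708.8 short ton = 5.17894e+6 kg.
3.64578e+6 + 5.17894e+6 ≈ 8.825e+6 kg.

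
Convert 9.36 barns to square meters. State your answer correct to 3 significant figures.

1 barn = 1.00000e-28 m².
Then 9.36 × 1.00000e-28 ≈ 9.36e-28 m².

9.36e-28 m²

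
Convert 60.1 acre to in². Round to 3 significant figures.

3.77e+8 square inches

1 acre = 6.27264e+6 square inches.
Thus 60.1 × 6.27264e+6 ≈ 3.77e+8 in².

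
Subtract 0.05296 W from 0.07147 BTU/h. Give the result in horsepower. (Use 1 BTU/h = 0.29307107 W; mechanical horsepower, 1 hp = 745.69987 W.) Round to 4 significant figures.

-4.293e-5 horsepower

0.07147 BTU/h = 2.80888e-5 hp and 0.05296 W = 7.10205e-5 hp.
2.80888e-5 − 7.10205e-5 ≈ -4.293e-5 hp.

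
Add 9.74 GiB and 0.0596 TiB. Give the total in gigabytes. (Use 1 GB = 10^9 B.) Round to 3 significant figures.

9.74 GiB = 10.4582 GB and 0.0596 TiB = 65.5309 GB.
10.4582 + 65.5309 ≈ 76.0 GB.

76.0 GB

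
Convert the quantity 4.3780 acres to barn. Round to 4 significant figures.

1.772e+32 barn

1 acre = 4.04686e+31 barn.
Then 4.3780 × 4.04686e+31 ≈ 1.772e+32 barn.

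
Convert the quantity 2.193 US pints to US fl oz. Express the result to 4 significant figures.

1 US pint = 16.0000 US fluid ounces.
Then 2.193 × 16.0000 ≈ 35.09 US fl oz.

35.09 US fluid ounces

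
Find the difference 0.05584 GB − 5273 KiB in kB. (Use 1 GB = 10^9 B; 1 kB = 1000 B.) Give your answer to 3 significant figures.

0.05584 GB = 55840.0 kB and 5273 KiB = 5399.55 kB.
55840.0 − 5399.55 ≈ 50400 kB.

50400 kB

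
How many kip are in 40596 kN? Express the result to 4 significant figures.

1 kN = 0.224809 kips.
Then 40596 × 0.224809 ≈ 9126 kip.

9126 kip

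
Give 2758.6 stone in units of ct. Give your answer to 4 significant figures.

8.759 × 10^7 carats

1 stone = 31751.5 carats.
So 2758.6 × 31751.5 ≈ 8.759 × 10^7 ct.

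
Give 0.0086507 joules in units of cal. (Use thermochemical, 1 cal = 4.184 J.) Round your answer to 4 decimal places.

1 J = 0.239006 cal.
Thus 0.0086507 × 0.239006 ≈ 0.0021 cal.

0.0021 calories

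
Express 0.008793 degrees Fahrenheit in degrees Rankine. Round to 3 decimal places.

459.679 degrees Rankine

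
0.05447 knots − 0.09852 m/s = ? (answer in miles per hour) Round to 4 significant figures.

-0.1577 mph

0.05447 kn = 0.0626830 mph and 0.09852 m/s = 0.220383 mph.
0.0626830 − 0.220383 ≈ -0.1577 mph.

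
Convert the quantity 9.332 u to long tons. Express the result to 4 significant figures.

1.525 × 10^-29 long ton

1 atomic mass unit = 1.63431 × 10^-30 long ton.
9.332 × 1.63431 × 10^-30 ≈ 1.525 × 10^-29 long ton.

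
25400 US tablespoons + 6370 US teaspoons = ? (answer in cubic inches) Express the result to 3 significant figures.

24800 cubic inches

25400 US tbsp = 22919.5 in³ and 6370 US tsp = 1915.98 in³.
22919.5 + 1915.98 ≈ 24800 in³.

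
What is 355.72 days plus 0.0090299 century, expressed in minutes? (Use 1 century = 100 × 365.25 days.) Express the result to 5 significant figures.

987170 minutes

355.72 d = 512237 min and 0.0090299 century = 474937 min.
512237 + 474937 ≈ 987170 min.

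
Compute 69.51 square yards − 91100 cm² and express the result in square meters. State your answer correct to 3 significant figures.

49.0 square meters

69.51 yd² = 58.1192 m² and 91100 cm² = 9.11000 m².
58.1192 − 9.11000 ≈ 49.0 m².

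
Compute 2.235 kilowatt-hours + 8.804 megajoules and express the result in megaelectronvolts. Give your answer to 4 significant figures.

1.052 × 10^20 MeV

2.235 kWh = 5.02192 × 10^19 MeV and 8.804 MJ = 5.49502 × 10^19 MeV.
5.02192 × 10^19 + 5.49502 × 10^19 ≈ 1.052 × 10^20 MeV.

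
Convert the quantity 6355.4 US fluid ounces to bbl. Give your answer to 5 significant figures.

1 US fluid ounce = 0.000186012 oil barrels.
Thus 6355.4 × 0.000186012 ≈ 1.1822 bbl.

1.1822 bbl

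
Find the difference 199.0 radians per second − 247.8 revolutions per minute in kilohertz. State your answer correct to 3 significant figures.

199.0 rad/s = 0.0316718 kHz and 247.8 rpm = 0.00413000 kHz.
0.0316718 − 0.00413000 ≈ 0.0275 kHz.

0.0275 kHz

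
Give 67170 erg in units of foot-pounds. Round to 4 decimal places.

0.0050 foot-pounds

1 erg = 7.37562e-8 ft·lbf.
Thus 67170 × 7.37562e-8 ≈ 0.0050 ft·lbf.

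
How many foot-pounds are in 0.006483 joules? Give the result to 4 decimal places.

0.0048 foot-pounds

1 J = 0.737562 foot-pounds.
Then 0.006483 × 0.737562 ≈ 0.0048 ft·lbf.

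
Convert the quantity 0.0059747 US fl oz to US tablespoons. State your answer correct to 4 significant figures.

1 US fl oz = 2.00000 US tbsp.
0.0059747 × 2.00000 ≈ 0.01195 US tbsp.

0.01195 US tbsp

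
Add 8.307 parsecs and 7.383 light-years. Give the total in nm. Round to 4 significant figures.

8.307 pc = 2.56327 × 10^26 nm and 7.383 ly = 6.98486 × 10^25 nm.
2.56327 × 10^26 + 6.98486 × 10^25 ≈ 3.262 × 10^26 nm.

3.262 × 10^26 nm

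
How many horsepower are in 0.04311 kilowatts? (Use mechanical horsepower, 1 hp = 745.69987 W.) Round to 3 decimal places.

1 kW = 1.34102 hp.
0.04311 × 1.34102 ≈ 0.058 hp.

0.058 hp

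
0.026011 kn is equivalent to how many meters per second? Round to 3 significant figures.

0.0134 meters per second

1 kn = 0.514444 meters per second.
Then 0.026011 × 0.514444 ≈ 0.0134 m/s.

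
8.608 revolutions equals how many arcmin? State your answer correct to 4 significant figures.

1 rev = 21600.0 arcmin.
8.608 × 21600.0 ≈ 185900 arcmin.

185900 arcmin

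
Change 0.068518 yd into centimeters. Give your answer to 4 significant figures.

6.265 cm

1 yd = 91.4400 cm.
Thus 0.068518 × 91.4400 ≈ 6.265 cm.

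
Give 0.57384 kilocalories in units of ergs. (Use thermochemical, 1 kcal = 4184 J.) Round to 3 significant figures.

2.40 × 10^10 ergs

1 kilocalorie = 4.18400 × 10^10 erg.
0.57384 × 4.18400 × 10^10 ≈ 2.40 × 10^10 erg.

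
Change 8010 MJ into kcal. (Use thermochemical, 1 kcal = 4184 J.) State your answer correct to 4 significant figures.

1 megajoule = 239.006 kcal.
Thus 8010 × 239.006 ≈ 1.914e+6 kcal.

1.914e+6 kcal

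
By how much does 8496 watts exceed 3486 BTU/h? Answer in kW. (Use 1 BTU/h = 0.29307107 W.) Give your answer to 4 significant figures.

7.474 kW

8496 W = 8.49600 kW and 3486 BTU/h = 1.02165 kW.
8.49600 − 1.02165 ≈ 7.474 kW.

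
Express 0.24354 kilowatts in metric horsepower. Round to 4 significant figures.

0.3311 metric horsepower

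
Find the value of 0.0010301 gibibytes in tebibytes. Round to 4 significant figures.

1.006 × 10^-6 TiB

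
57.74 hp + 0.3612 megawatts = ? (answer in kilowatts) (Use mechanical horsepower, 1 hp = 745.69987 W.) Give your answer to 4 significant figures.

404.3 kilowatts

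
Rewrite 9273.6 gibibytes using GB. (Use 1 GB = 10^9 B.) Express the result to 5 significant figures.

1 gibibyte = 1.073742 GB.
Then 9273.6 × 1.073742 ≈ 9957.5 GB.

9957.5 GB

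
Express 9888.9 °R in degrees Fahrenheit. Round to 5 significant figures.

9429.2 degrees Fahrenheit

°R = °F + 459.67.
Applying the formula gives 9429.2 °F.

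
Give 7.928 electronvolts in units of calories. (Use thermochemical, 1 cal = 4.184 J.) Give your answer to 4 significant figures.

1 eV = 3.82929 × 10^-20 cal.
So 7.928 × 3.82929 × 10^-20 ≈ 3.036 × 10^-19 cal.

3.036 × 10^-19 cal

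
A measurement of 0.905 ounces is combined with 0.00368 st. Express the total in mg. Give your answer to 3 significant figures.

49000 mg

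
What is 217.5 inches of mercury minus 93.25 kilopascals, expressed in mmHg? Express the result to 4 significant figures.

217.5 inHg = 5524.50 mmHg and 93.25 kPa = 699.432 mmHg.
5524.50 − 699.432 ≈ 4825 mmHg.

4825 millimeters of mercury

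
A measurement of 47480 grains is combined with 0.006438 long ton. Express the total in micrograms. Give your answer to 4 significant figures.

47480 gr = 3.07665 × 10^9 μg and 0.006438 long ton = 6.54131 × 10^9 μg.
3.07665 × 10^9 + 6.54131 × 10^9 ≈ 9.618 × 10^9 μg.

9.618 × 10^9 μg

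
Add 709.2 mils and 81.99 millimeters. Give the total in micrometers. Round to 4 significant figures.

709.2 mil = 18013.7 μm and 81.99 mm = 81990.0 μm.
18013.7 + 81990.0 ≈ 100000 μm.

100000 μm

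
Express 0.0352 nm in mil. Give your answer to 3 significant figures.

1.39 × 10^-6 mils

1 nm = 3.93701 × 10^-5 mils.
Thus 0.0352 × 3.93701 × 10^-5 ≈ 1.39 × 10^-6 mil.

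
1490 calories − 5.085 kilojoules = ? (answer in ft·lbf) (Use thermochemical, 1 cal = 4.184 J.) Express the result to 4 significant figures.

1490 cal = 4598.08 ft·lbf and 5.085 kJ = 3750.50 ft·lbf.
4598.08 − 3750.50 ≈ 847.6 ft·lbf.

847.6 ft·lbf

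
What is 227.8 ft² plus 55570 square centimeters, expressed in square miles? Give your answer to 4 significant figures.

1.032 × 10^-5 square miles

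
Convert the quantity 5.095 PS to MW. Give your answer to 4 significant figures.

0.003747 MW

1 PS = 0.000735499 MW.
Then 5.095 × 0.000735499 ≈ 0.003747 MW.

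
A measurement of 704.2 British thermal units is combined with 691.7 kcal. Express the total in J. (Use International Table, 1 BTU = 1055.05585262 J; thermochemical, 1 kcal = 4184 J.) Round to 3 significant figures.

704.2 BTU = 742970 J and 691.7 kcal = 2.89407 × 10^6 J.
742970 + 2.89407 × 10^6 ≈ 3.64 × 10^6 J.

3.64 × 10^6 J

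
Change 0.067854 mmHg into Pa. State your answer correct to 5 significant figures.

9.0465 Pa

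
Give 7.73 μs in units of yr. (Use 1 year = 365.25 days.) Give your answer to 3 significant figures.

2.45 × 10^-13 yr

1 μs = 3.16881 × 10^-14 yr.
Then 7.73 × 3.16881 × 10^-14 ≈ 2.45 × 10^-13 yr.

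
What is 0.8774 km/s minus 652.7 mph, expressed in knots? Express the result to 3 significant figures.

0.8774 km/s = 1705.53 kn and 652.7 mph = 567.181 kn.
1705.53 − 567.181 ≈ 1140 kn.

1140 kn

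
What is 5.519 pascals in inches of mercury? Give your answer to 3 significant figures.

0.00163 inches of mercury

1 Pa = 0.000295300 inHg.
Then 5.519 × 0.000295300 ≈ 0.00163 inHg.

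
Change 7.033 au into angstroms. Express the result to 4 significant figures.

1.052e+22 Å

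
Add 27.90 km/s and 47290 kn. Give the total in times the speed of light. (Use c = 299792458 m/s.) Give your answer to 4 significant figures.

27.90 km/s = 9.30644 × 10^-5 c and 47290 kn = 8.11497 × 10^-5 c.
9.30644 × 10^-5 + 8.11497 × 10^-5 ≈ 0.0001742 c.

0.0001742 c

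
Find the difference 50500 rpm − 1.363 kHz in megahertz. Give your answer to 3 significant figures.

50500 rpm = 0.000841667 MHz and 1.363 kHz = 0.00136300 MHz.
0.000841667 − 0.00136300 ≈ -0.000521 MHz.

-0.000521 megahertz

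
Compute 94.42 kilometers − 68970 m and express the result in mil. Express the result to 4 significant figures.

94.42 km = 3.71732 × 10^9 mil and 68970 m = 2.71535 × 10^9 mil.
3.71732 × 10^9 − 2.71535 × 10^9 ≈ 1.002 × 10^9 mil.

1.002 × 10^9 mil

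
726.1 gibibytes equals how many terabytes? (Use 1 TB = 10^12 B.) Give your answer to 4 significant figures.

1 GiB = 0.00107374 TB.
Then 726.1 × 0.00107374 ≈ 0.7796 TB.

0.7796 TB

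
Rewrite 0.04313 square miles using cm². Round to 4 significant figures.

1.117e+9 square centimeters

1 mi² = 2.58999e+10 cm².
So 0.04313 × 2.58999e+10 ≈ 1.117e+9 cm².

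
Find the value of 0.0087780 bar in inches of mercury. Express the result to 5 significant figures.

0.25921 inHg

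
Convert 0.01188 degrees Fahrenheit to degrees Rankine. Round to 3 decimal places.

459.682 °R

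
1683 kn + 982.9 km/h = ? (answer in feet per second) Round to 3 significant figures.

1683 kn = 2840.58 ft/s and 982.9 km/h = 895.760 ft/s.
2840.58 + 895.760 ≈ 3740 ft/s.

3740 feet per second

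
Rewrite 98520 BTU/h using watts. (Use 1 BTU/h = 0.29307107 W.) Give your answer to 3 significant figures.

28900 watts

1 BTU/h = 0.293071 watts.
So 98520 × 0.293071 ≈ 28900 W.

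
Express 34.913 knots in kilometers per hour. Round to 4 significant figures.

1 kn = 1.85200 km/h.
34.913 × 1.85200 ≈ 64.66 km/h.

64.66 km/h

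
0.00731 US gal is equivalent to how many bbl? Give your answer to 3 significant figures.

0.000174 bbl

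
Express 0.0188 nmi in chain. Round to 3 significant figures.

1 nautical mile = 92.0624 chain.
Thus 0.0188 × 92.0624 ≈ 1.73 chain.

1.73 chain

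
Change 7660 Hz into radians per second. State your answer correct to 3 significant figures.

48100 radians per second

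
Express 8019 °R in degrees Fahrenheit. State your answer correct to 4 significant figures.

7559 degrees Fahrenheit

°R = °F + 459.67.
Applying the formula gives 7559 °F.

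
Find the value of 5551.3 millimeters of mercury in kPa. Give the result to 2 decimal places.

740.11 kPa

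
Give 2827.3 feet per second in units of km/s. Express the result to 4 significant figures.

0.8618 km/s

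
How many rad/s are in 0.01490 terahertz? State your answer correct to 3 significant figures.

9.36e+10 radians per second

1 terahertz = 6.28319e+12 radians per second.
So 0.01490 × 6.28319e+12 ≈ 9.36e+10 rad/s.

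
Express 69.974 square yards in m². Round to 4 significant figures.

1 yd² = 0.836127 m².
69.974 × 0.836127 ≈ 58.51 m².

58.51 square meters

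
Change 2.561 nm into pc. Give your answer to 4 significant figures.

1 nanometer = 3.24078 × 10^-26 pc.
Thus 2.561 × 3.24078 × 10^-26 ≈ 8.300 × 10^-26 pc.

8.300 × 10^-26 parsecs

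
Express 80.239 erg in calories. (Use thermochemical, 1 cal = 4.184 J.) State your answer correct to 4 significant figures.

1 erg = 2.39006e-8 calories.
Thus 80.239 × 2.39006e-8 ≈ 1.918e-6 cal.

1.918e-6 calories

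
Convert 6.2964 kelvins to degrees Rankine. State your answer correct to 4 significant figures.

11.33 °R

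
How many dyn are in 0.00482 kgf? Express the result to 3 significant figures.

1 kilogram-force = 980665 dynes.
Then 0.00482 × 980665 ≈ 4730 dyn.

4730 dyn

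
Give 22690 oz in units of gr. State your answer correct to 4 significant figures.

9.927 × 10^6 gr

1 ounce = 437.500 grains.
22690 × 437.500 ≈ 9.927 × 10^6 gr.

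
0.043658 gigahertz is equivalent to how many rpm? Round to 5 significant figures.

2.6195e+9 rpm

1 GHz = 6.00000e+10 rpm.
So 0.043658 × 6.00000e+10 ≈ 2.6195e+9 rpm.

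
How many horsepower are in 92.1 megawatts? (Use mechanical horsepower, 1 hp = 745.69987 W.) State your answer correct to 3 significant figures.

124000 horsepower

1 megawatt = 1341.02 horsepower.
92.1 × 1341.02 ≈ 124000 hp.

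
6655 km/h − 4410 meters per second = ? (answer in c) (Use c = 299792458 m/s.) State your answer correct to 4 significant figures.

-8.544 × 10^-6 times the speed of light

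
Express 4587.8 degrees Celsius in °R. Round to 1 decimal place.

°R = (°C + 273.15) × 9/5.
Applying the formula gives 8749.7 °R.

8749.7 degrees Rankine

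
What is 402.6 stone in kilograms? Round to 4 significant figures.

2557 kg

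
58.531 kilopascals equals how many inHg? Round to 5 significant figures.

17.284 inHg

1 kPa = 0.295300 inHg.
Thus 58.531 × 0.295300 ≈ 17.284 inHg.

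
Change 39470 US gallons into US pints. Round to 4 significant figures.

315800 US pt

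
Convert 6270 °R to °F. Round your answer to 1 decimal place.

5810.3 °F

°R = °F + 459.67.
Applying the formula gives 5810.3 °F.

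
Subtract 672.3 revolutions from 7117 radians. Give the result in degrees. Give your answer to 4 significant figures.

165700 °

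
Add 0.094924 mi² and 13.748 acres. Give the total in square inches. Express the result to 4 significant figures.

4.673 × 10^8 in²

0.094924 mi² = 3.81071 × 10^8 in² and 13.748 acre = 8.62363 × 10^7 in².
3.81071 × 10^8 + 8.62363 × 10^7 ≈ 4.673 × 10^8 in².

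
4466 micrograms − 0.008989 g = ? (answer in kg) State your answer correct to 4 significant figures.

4466 μg = 4.46600 × 10^-6 kg and 0.008989 g = 8.98900 × 10^-6 kg.
4.46600 × 10^-6 − 8.98900 × 10^-6 ≈ -4.523 × 10^-6 kg.

-4.523 × 10^-6 kilograms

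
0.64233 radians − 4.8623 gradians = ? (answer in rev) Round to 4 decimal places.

0.0901 rev

0.64233 rad = 0.1022300 rev and 4.8623 grad = 0.01215575 rev.
0.1022300 − 0.01215575 ≈ 0.0901 rev.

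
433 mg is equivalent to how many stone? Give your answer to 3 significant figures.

6.82e-5 st

1 mg = 1.57473e-7 stone.
Thus 433 × 1.57473e-7 ≈ 6.82e-5 st.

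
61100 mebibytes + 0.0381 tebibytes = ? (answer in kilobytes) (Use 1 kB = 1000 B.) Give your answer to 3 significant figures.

61100 MiB = 6.40680e+7 kB and 0.0381 TiB = 4.18914e+7 kB.
6.40680e+7 + 4.18914e+7 ≈ 1.06e+8 kB.

1.06e+8 kilobytes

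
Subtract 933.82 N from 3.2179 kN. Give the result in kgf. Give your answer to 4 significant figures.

3.2179 kN = 328.134 kgf and 933.82 N = 95.2231 kgf.
328.134 − 95.2231 ≈ 232.9 kgf.

232.9 kgf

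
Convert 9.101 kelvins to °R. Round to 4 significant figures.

°R = K × 9/5.
Applying the formula gives 16.38 °R.

16.38 °R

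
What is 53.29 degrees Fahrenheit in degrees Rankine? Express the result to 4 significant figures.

513.0 °R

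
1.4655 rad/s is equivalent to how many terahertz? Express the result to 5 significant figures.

2.3324 × 10^-13 THz

1 radian per second = 1.59155 × 10^-13 THz.
1.4655 × 1.59155 × 10^-13 ≈ 2.3324 × 10^-13 THz.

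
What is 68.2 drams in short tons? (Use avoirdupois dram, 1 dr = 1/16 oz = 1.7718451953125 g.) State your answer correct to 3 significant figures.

1 dram = 1.953125e-6 short tons.
68.2 × 1.953125e-6 ≈ 0.000133 short ton.

0.000133 short ton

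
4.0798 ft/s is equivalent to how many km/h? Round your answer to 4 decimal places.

1 ft/s = 1.09728 kilometers per hour.
So 4.0798 × 1.09728 ≈ 4.4767 km/h.

4.4767 km/h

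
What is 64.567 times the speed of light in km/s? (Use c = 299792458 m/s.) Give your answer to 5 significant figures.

1.9357e+7 km/s

1 c = 299792 km/s.
64.567 × 299792 ≈ 1.9357e+7 km/s.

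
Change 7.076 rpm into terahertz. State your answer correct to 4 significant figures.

1.179e-13 terahertz

1 rpm = 1.66667e-14 terahertz.
Then 7.076 × 1.66667e-14 ≈ 1.179e-13 THz.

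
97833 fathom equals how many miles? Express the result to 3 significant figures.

111 mi

1 fathom = 0.00113636 mi.
Then 97833 × 0.00113636 ≈ 111 mi.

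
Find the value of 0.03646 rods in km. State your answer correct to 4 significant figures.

0.0001834 km

1 rod = 0.00502920 km.
Then 0.03646 × 0.00502920 ≈ 0.0001834 km.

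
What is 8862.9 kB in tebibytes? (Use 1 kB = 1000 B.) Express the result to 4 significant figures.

1 kB = 9.09495 × 10^-10 tebibytes.
Then 8862.9 × 9.09495 × 10^-10 ≈ 8.061 × 10^-6 TiB.

8.061 × 10^-6 TiB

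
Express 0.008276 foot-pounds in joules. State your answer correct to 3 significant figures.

1 ft·lbf = 1.35582 J.
Then 0.008276 × 1.35582 ≈ 0.0112 J.

0.0112 J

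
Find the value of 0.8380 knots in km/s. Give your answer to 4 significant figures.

0.0004311 kilometers per second

1 kn = 0.000514444 kilometers per second.
0.8380 × 0.000514444 ≈ 0.0004311 km/s.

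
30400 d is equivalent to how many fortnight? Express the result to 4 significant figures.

1 day = 0.0714286 fortnight.
30400 × 0.0714286 ≈ 2171 fortnight.

2171 fortnight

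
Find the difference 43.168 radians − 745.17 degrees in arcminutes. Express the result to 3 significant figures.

43.168 rad = 148401 arcmin and 745.17 ° = 44710.2 arcmin.
148401 − 44710.2 ≈ 104000 arcmin.

104000 arcmin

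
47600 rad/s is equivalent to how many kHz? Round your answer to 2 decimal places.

7.58 kilohertz

1 radian per second = 0.000159155 kHz.
47600 × 0.000159155 ≈ 7.58 kHz.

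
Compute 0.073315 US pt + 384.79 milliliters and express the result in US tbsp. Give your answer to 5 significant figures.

0.073315 US pt = 2.34608 US tbsp and 384.79 mL = 26.0226 US tbsp.
2.34608 + 26.0226 ≈ 28.369 US tbsp.

28.369 US tbsp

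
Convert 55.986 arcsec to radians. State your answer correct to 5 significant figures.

0.00027143 rad

1 arcsec = 4.84814e-6 radians.
Thus 55.986 × 4.84814e-6 ≈ 0.00027143 rad.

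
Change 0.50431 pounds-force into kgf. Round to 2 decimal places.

0.23 kgf

1 lbf = 0.453592 kgf.
Then 0.50431 × 0.453592 ≈ 0.23 kgf.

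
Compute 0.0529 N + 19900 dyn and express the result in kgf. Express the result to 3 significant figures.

0.0257 kgf

0.0529 N = 0.00539430 kgf and 19900 dyn = 0.0202924 kgf.
0.00539430 + 0.0202924 ≈ 0.0257 kgf.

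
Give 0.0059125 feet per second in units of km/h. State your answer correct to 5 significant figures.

0.0064877 km/h

1 foot per second = 1.09728 kilometers per hour.
0.0059125 × 1.09728 ≈ 0.0064877 km/h.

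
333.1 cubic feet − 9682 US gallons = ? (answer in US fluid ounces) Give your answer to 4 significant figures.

-920400 US fl oz

333.1 ft³ = 318945 US fl oz and 9682 US gal = 1.23930 × 10^6 US fl oz.
318945 − 1.23930 × 10^6 ≈ -920400 US fl oz.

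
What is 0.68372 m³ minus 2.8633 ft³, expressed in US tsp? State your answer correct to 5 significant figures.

0.68372 m³ = 138716 US tsp and 2.8633 ft³ = 16449.8 US tsp.
138716 − 16449.8 ≈ 122270 US tsp.

122270 US tsp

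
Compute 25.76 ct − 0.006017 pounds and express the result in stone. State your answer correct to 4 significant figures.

25.76 ct = 0.000811301 st and 0.006017 lb = 0.000429786 st.
0.000811301 − 0.000429786 ≈ 0.0003815 st.

0.0003815 st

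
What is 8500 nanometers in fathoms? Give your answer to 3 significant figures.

4.65 × 10^-6 fathom

1 nm = 5.46807 × 10^-10 fathom.
8500 × 5.46807 × 10^-10 ≈ 4.65 × 10^-6 fathom.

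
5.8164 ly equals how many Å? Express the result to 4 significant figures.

1 light-year = 9.46073e+25 Å.
So 5.8164 × 9.46073e+25 ≈ 5.503e+26 Å.

5.503e+26 Å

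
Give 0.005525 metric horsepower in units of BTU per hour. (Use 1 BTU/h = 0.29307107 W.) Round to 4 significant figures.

1 metric horsepower = 2509.63 BTU/h.
0.005525 × 2509.63 ≈ 13.87 BTU/h.

13.87 BTU/h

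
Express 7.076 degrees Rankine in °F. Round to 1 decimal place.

-452.6 °F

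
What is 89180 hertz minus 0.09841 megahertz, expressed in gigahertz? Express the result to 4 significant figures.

-9.230 × 10^-6 GHz

89180 Hz = 8.91800 × 10^-5 GHz and 0.09841 MHz = 9.84100 × 10^-5 GHz.
8.91800 × 10^-5 − 9.84100 × 10^-5 ≈ -9.230 × 10^-6 GHz.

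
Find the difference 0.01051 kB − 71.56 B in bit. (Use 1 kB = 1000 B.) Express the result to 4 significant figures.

-488.4 bit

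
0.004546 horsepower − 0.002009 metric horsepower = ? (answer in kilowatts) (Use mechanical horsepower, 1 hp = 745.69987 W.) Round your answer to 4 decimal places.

0.004546 hp = 0.00338995 kW and 0.002009 PS = 0.00147762 kW.
0.00338995 − 0.00147762 ≈ 0.0019 kW.

0.0019 kW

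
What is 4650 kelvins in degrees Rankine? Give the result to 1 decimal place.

°R = K × 9/5.
Applying the formula gives 8370.0 °R.

8370.0 °R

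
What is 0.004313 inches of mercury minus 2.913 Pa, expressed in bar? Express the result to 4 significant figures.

0.0001169 bar

0.004313 inHg = 0.000146055 bar and 2.913 Pa = 2.91300e-5 bar.
0.000146055 − 2.91300e-5 ≈ 0.0001169 bar.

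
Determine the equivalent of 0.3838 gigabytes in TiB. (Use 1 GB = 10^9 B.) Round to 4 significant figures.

0.0003491 tebibytes

1 gigabyte = 0.000909495 TiB.
So 0.3838 × 0.000909495 ≈ 0.0003491 TiB.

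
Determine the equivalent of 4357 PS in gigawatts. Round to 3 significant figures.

1 PS = 7.35499e-7 GW.
Then 4357 × 7.35499e-7 ≈ 0.00320 GW.

0.00320 GW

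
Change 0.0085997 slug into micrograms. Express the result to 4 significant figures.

1 slug = 1.45939e+10 μg.
So 0.0085997 × 1.45939e+10 ≈ 1.255e+8 μg.

1.255e+8 μg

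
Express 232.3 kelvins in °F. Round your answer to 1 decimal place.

-41.5 degrees Fahrenheit

K = (°F + 459.67) × 5/9.
Applying the formula gives -41.5 °F.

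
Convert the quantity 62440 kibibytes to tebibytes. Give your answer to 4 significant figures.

5.815 × 10^-5 TiB

1 KiB = 9.31323 × 10^-10 TiB.
So 62440 × 9.31323 × 10^-10 ≈ 5.815 × 10^-5 TiB.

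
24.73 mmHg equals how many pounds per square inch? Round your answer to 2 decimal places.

0.48 psi

1 millimeter of mercury = 0.0193368 psi.
So 24.73 × 0.0193368 ≈ 0.48 psi.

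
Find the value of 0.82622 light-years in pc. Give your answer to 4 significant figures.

0.2533 pc

1 ly = 0.306601 pc.
So 0.82622 × 0.306601 ≈ 0.2533 pc.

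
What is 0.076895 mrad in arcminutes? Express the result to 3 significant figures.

1 mrad = 3.43775 arcminutes.
Thus 0.076895 × 3.43775 ≈ 0.264 arcmin.

0.264 arcmin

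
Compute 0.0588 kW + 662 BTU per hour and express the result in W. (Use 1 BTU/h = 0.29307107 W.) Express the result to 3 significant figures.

253 W

0.0588 kW = 58.8000 W and 662 BTU/h = 194.013 W.
58.8000 + 194.013 ≈ 253 W.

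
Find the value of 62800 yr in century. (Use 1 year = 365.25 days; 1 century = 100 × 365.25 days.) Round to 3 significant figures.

1 yr = 0.0100000 century.
Thus 62800 × 0.0100000 ≈ 628 century.

628 century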